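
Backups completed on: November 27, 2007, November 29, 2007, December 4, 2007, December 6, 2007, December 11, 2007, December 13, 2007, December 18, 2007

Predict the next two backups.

Gaps: 2, 5, 2, 5, 2, 5 days — not constant, but cyclic with period 2.
The events fall on every Tuesday and Thursday.
Next Thursday: December 20, 2007.
Next Tuesday: December 25, 2007.

December 20, 2007; December 25, 2007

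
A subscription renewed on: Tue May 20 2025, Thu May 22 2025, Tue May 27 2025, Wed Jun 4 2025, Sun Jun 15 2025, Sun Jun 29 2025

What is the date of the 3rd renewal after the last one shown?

Intervals are 2, 5, 8, 11, 14 days — an arithmetic progression with common difference 3.
Next gap: 17 days. Sun Jun 29 2025 + 17 days = Wed Jul 16 2025.
Next gap: 20 days. Wed Jul 16 2025 + 20 days = Tue Aug 5 2025.
Next gap: 23 days. Tue Aug 5 2025 + 23 days = Thu Aug 28 2025.

Thu Aug 28 2025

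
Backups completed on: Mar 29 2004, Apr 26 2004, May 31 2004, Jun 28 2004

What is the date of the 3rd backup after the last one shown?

These are Mondays with 28, 35, 28-day gaps.
Each is the final Monday of its month — Mar 29 2004 is past the 28th, so '4th Monday' doesn't fit.
Last Monday of July 2004: Jul 26 2004.
Last Monday of August 2004: Aug 30 2004.
September 2004 ends with Monday Sep 27 2004.

Sep 27 2004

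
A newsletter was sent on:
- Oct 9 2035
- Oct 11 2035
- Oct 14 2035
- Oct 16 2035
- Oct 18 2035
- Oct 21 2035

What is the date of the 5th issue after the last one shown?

Nov 1 2035

Every event lands on a Tuesday or Thursday or Sunday (gaps cycle 2, 3, 2, 2, 3).
So the schedule is: every Tuesday, Thursday and Sunday.
Next Tuesday: Oct 23 2035.
Next Thursday: Oct 25 2035.
The following Sunday is Oct 28 2035.
The following Tuesday is Oct 30 2035.
Next Thursday: Nov 1 2035.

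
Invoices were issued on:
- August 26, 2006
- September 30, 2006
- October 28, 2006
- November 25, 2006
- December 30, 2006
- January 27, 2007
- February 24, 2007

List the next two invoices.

Every date is a Saturday; gaps 35, 28, 28, 35, 28, 28 days.
Each is the last Saturday of its month (at least one falls on the 29th or later, ruling out '4th Saturday').
Last Saturday of March 2007: March 31, 2007.
April 2007 ends with Saturday April 28, 2007.

March 31, 2007; April 28, 2007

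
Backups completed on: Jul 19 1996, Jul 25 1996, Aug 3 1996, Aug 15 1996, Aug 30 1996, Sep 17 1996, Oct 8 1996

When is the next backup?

Intervals are 6, 9, 12, 15, 18, 21 days — an arithmetic progression with common difference 3.
Next gap: 24 days. Oct 8 1996 + 24 days = Nov 1 1996.

Nov 1 1996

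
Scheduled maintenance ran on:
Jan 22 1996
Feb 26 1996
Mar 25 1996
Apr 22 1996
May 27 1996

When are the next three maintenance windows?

Jun 24 1996, Jul 22 1996, Aug 26 1996

All dates are Mondays, 35, 28, 28, 35 days apart.
Specifically, the 4th Monday of each month.
June 1996 — 4th Monday is Jun 24 1996.
4th Monday of July 1996: Jul 22 1996.
August 1996 — 4th Monday is Aug 26 1996.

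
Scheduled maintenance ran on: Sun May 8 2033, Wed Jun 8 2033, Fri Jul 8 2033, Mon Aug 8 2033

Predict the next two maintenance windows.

Thu Sep 8 2033, Sat Oct 8 2033

Each date is the 8th; the gaps (31, 30, 31) track the month lengths.
The rule is the 8th of each month.
September 2033: Thu Sep 8 2033.
Next: October 2033 → Sat Oct 8 2033.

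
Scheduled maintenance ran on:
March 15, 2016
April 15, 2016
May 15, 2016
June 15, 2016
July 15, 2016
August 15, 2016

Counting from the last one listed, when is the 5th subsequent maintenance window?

Gaps: 31, 30, 31, 30, 31 days — not constant. Every event is on the 15th of the month.
Pattern: the 15th of each month.
September 2016: September 15, 2016.
October 2016: October 15, 2016.
November 2016: November 15, 2016.
December 2016: December 15, 2016.
January 2017: January 15, 2017.

January 15, 2017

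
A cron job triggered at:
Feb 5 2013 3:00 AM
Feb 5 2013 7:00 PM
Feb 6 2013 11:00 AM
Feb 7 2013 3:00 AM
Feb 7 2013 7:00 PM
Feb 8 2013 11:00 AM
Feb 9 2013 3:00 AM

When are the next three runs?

Feb 9 2013 7:00 PM, Feb 10 2013 11:00 AM, Feb 11 2013 3:00 AM

The interval is a steady 16 hours (16, 16, 16, 16, 16, 16).
Feb 9 2013 3:00 AM + 16 h = Feb 9 2013 7:00 PM.
Feb 9 2013 7:00 PM + 16 h = Feb 10 2013 11:00 AM.
Feb 10 2013 11:00 AM + 16 h = Feb 11 2013 3:00 AM.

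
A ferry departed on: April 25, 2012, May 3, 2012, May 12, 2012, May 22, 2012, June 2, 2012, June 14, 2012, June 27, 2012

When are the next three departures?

July 11, 2012; July 26, 2012; August 11, 2012

Gaps: 8, 9, 10, 11, 12, 13 days — each gap is 1 larger than the previous one.
Next gap: 14 days. June 27, 2012 + 14 days = July 11, 2012.
Next gap: 15 days. July 11, 2012 + 15 days = July 26, 2012.
Next gap: 16 days. July 26, 2012 + 16 days = August 11, 2012.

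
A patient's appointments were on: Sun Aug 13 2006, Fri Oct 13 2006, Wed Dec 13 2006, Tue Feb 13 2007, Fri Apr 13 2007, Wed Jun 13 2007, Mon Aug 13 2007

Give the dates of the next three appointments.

Sat Oct 13 2007, Thu Dec 13 2007, Wed Feb 13 2008

The day-of-month is always 13 (61, 61, 62, 59, 61, 61 days between events).
So this recurs on the 13th of every 2 months.
October 2007: Sat Oct 13 2007.
Next: December 2007 → Thu Dec 13 2007.
Next: February 2008 → Wed Feb 13 2008.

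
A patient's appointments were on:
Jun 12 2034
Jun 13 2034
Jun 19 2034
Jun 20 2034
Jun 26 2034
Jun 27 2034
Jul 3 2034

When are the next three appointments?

Jul 4 2034, Jul 10 2034, Jul 11 2034

The gap pattern 1, 6, 1, 6, 1, 6 repeats every 2 events.
These are the Mondays and Tuesdays of each week.
The following Tuesday is Jul 4 2034.
Next Monday: Jul 10 2034.
The following Tuesday is Jul 11 2034.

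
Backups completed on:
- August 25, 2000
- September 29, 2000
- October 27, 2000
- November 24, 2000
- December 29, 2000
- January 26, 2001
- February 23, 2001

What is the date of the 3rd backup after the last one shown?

Every date is a Friday; gaps 35, 28, 28, 35, 28, 28 days.
Each is the last Friday of its month (at least one falls on the 29th or later, ruling out '4th Friday').
March 2001 ends with Friday March 30, 2001.
Last Friday of April 2001: April 27, 2001.
Last Friday of May 2001: May 25, 2001.

May 25, 2001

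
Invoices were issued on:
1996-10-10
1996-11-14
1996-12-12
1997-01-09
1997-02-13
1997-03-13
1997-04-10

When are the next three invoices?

These are Thursdays at 28- or 35-day spacing (35, 28, 28, 35, 28, 28).
The pattern: 2nd Thursday of the month.
May 1997 — 2nd Thursday is 1997-05-08.
2nd Thursday of June 1997: 1997-06-12.
July 1997 — 2nd Thursday is 1997-07-10.

1997-05-08, 1997-06-12, 1997-07-10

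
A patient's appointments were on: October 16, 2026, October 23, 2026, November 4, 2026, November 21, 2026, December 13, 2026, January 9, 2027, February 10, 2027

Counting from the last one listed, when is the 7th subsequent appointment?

Intervals are 7, 12, 17, 22, 27, 32 days — an arithmetic progression with common difference 5.
Next gap: 37 days. February 10, 2027 + 37 days = March 19, 2027.
Next gap: 42 days. March 19, 2027 + 42 days = April 30, 2027.
Next gap: 47 days. April 30, 2027 + 47 days = June 16, 2027.
Next gap: 52 days. June 16, 2027 + 52 days = August 7, 2027.
Next gap: 57 days. August 7, 2027 + 57 days = October 3, 2027.
Next gap: 62 days. October 3, 2027 + 62 days = December 4, 2027.
Next gap: 67 days. December 4, 2027 + 67 days = February 9, 2028.

February 9, 2028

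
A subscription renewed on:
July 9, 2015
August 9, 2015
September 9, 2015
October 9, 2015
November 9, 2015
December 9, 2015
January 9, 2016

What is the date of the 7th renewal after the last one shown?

Gaps: 31, 31, 30, 31, 30, 31 days — not constant. Every event is on the 9th of the month.
Pattern: the 9th of each month.
Next: February 2016 → February 9, 2016.
March 2016: March 9, 2016.
April 2016: April 9, 2016.
Next: May 2016 → May 9, 2016.
June 2016: June 9, 2016.
Next: July 2016 → July 9, 2016.
Next: August 2016 → August 9, 2016.

August 9, 2016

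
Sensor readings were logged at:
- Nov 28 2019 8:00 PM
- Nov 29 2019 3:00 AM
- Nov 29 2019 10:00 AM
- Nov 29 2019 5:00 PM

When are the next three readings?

Gaps: 7, 7, 7 hours — each event is 7 hours after the previous one.
Nov 29 2019 5:00 PM + 7 h = Nov 30 2019 12:00 AM.
Nov 30 2019 12:00 AM + 7 h = Nov 30 2019 7:00 AM.
Nov 30 2019 7:00 AM + 7 h = Nov 30 2019 2:00 PM.

Nov 30 2019 12:00 AM, Nov 30 2019 7:00 AM, Nov 30 2019 2:00 PM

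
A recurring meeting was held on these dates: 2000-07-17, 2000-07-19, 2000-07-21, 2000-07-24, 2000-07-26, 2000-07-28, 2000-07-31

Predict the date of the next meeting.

2000-08-02

The gap pattern 2, 2, 3, 2, 2, 3 repeats every 3 events.
These are the Mondays, Wednesdays and Fridays of each week.
The following Wednesday is 2000-08-02.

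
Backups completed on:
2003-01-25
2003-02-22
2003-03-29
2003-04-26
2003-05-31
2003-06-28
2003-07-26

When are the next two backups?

Every date is a Saturday; gaps 28, 35, 28, 35, 28, 28 days.
Each is the last Saturday of its month (at least one falls on the 29th or later, ruling out '4th Saturday').
Last Saturday of August 2003: 2003-08-30.
Last Saturday of September 2003: 2003-09-27.

2003-08-30, 2003-09-27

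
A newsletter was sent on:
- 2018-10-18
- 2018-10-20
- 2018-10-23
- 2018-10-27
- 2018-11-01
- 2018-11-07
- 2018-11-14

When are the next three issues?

2018-11-22, 2018-12-01, 2018-12-11

The spacing grows by 1 each time: 2, 3, 4, 5, 6, 7 days.
Next gap: 8 days. 2018-11-14 + 8 days = 2018-11-22.
Next gap: 9 days. 2018-11-22 + 9 days = 2018-12-01.
Next gap: 10 days. 2018-12-01 + 10 days = 2018-12-11.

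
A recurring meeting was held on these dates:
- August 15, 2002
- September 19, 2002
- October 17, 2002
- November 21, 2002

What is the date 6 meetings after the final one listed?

All dates are Thursdays, 35, 28, 35 days apart.
Specifically, the 3rd Thursday of each month.
December 2002 — 3rd Thursday is December 19, 2002.
January 2003 — 3rd Thursday is January 16, 2003.
3rd Thursday of February 2003: February 20, 2003.
3rd Thursday of March 2003: March 20, 2003.
April 2003 — 3rd Thursday is April 17, 2003.
May 2003 — 3rd Thursday is May 15, 2003.

May 15, 2003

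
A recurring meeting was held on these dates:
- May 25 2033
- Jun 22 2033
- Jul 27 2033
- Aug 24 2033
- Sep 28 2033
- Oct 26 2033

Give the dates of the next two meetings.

Nov 23 2033, Dec 28 2033

These are Wednesdays at 28- or 35-day spacing (28, 35, 28, 35, 28).
The pattern: 4th Wednesday of the month.
4th Wednesday of November 2033: Nov 23 2033.
4th Wednesday of December 2033: Dec 28 2033.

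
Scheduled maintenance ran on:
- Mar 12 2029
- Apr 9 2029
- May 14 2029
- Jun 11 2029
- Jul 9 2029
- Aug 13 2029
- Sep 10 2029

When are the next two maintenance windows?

Oct 8 2029, Nov 12 2029

Gaps: 28, 35, 28, 28, 35, 28 days — a mix of 28 and 35. Every date is a Monday.
Each is the 2nd Monday of its month.
2nd Monday of October 2029: Oct 8 2029.
2nd Monday of November 2029: Nov 12 2029.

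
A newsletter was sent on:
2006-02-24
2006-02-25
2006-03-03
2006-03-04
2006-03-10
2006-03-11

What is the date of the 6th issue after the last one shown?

Every event lands on a Friday or Saturday (gaps cycle 1, 6, 1, 6, 1).
So the schedule is: every Friday and Saturday.
Next Friday: 2006-03-17.
Next Saturday: 2006-03-18.
The following Friday is 2006-03-24.
The following Saturday is 2006-03-25.
The following Friday is 2006-03-31.
The following Saturday is 2006-04-01.

2006-04-01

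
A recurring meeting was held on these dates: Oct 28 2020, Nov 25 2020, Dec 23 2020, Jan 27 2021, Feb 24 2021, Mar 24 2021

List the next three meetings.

Apr 28 2021, May 26 2021, Jun 23 2021

Gaps: 28, 28, 35, 28, 28 days — a mix of 28 and 35. Every date is a Wednesday.
Each is the 4th Wednesday of its month.
April 2021 — 4th Wednesday is Apr 28 2021.
May 2021 — 4th Wednesday is May 26 2021.
4th Wednesday of June 2021: Jun 23 2021.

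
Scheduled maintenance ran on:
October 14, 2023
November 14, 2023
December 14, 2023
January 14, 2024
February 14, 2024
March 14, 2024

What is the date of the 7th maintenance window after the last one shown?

October 14, 2024

Each date is the 14th; the gaps (31, 30, 31, 31, 29) track the month lengths.
The rule is the 14th of each month.
Next: April 2024 → April 14, 2024.
May 2024: May 14, 2024.
June 2024: June 14, 2024.
July 2024: July 14, 2024.
Next: August 2024 → August 14, 2024.
Next: September 2024 → September 14, 2024.
Next: October 2024 → October 14, 2024.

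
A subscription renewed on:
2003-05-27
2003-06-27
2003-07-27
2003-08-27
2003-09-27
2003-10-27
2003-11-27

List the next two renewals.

The day-of-month is always 27 (31, 30, 31, 31, 30, 31 days between events).
So this recurs on the 27th of each month.
Next: December 2003 → 2003-12-27.
Next: January 2004 → 2004-01-27.

2003-12-27, 2004-01-27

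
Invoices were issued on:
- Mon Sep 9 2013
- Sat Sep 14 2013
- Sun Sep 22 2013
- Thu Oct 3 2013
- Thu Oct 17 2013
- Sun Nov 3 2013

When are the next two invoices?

The spacing grows by 3 each time: 5, 8, 11, 14, 17 days.
Next gap: 20 days. Sun Nov 3 2013 + 20 days = Sat Nov 23 2013.
Next gap: 23 days. Sat Nov 23 2013 + 23 days = Mon Dec 16 2013.

Sat Nov 23 2013, Mon Dec 16 2013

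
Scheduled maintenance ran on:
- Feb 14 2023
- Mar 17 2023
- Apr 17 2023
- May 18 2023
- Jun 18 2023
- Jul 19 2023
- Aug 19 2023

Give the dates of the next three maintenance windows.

Sep 19 2023, Oct 20 2023, Nov 20 2023

Every event comes 31 days after the last (31, 31, 31, 31, 31, 31).
Aug 19 2023 + 31 days = Sep 19 2023.
Sep 19 2023 + 31 days = Oct 20 2023.
Oct 20 2023 + 31 days = Nov 20 2023.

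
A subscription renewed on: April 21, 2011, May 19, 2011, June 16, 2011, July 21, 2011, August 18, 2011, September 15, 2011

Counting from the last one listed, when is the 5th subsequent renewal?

Gaps: 28, 28, 35, 28, 28 days — a mix of 28 and 35. Every date is a Thursday.
Each is the 3rd Thursday of its month.
3rd Thursday of October 2011: October 20, 2011.
November 2011 — 3rd Thursday is November 17, 2011.
3rd Thursday of December 2011: December 15, 2011.
3rd Thursday of January 2012: January 19, 2012.
February 2012 — 3rd Thursday is February 16, 2012.

February 16, 2012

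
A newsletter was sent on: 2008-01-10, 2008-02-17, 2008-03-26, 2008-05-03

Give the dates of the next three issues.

2008-06-10, 2008-07-18, 2008-08-25

Every event comes 38 days after the last (38, 38, 38).
2008-05-03 + 38 days = 2008-06-10.
2008-06-10 + 38 days = 2008-07-18.
2008-07-18 + 38 days = 2008-08-25.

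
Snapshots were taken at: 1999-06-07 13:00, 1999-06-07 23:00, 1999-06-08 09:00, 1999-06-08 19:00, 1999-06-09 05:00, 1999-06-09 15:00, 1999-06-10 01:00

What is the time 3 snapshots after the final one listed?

1999-06-11 07:00

Spacing: 10, 10, 10, 10, 10, 10 h — constant 10 h.
1999-06-10 01:00 + 10 h = 1999-06-10 11:00.
1999-06-10 11:00 + 10 h = 1999-06-10 21:00.
1999-06-10 21:00 + 10 h = 1999-06-11 07:00.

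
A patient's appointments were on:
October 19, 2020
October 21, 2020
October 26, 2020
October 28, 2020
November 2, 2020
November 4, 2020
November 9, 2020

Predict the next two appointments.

Gaps: 2, 5, 2, 5, 2, 5 days — not constant, but cyclic with period 2.
The events fall on every Monday and Wednesday.
The following Wednesday is November 11, 2020.
Next Monday: November 16, 2020.

November 11, 2020; November 16, 2020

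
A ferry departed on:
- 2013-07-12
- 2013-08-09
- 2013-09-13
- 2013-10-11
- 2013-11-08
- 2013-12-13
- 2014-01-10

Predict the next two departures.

Gaps: 28, 35, 28, 28, 35, 28 days — a mix of 28 and 35. Every date is a Friday.
Each is the 2nd Friday of its month.
February 2014 — 2nd Friday is 2014-02-14.
2nd Friday of March 2014: 2014-03-14.

2014-02-14, 2014-03-14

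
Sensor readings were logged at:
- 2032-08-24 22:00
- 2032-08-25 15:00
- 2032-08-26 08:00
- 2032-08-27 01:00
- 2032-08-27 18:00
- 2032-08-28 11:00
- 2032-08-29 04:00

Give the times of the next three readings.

Spacing: 17, 17, 17, 17, 17, 17 h — constant 17 h.
2032-08-29 04:00 + 17 h = 2032-08-29 21:00.
2032-08-29 21:00 + 17 h = 2032-08-30 14:00.
2032-08-30 14:00 + 17 h = 2032-08-31 07:00.

2032-08-29 21:00, 2032-08-30 14:00, 2032-08-31 07:00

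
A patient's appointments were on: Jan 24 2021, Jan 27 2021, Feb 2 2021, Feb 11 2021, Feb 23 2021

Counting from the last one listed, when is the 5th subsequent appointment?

Intervals are 3, 6, 9, 12 days — an arithmetic progression with common difference 3.
Next gap: 15 days. Feb 23 2021 + 15 days = Mar 10 2021.
Next gap: 18 days. Mar 10 2021 + 18 days = Mar 28 2021.
Next gap: 21 days. Mar 28 2021 + 21 days = Apr 18 2021.
Next gap: 24 days. Apr 18 2021 + 24 days = May 12 2021.
Next gap: 27 days. May 12 2021 + 27 days = Jun 8 2021.

Jun 8 2021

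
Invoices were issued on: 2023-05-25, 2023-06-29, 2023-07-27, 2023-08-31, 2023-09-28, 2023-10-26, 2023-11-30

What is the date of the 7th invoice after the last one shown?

Every date is a Thursday; gaps 35, 28, 35, 28, 28, 35 days.
Each is the last Thursday of its month (at least one falls on the 29th or later, ruling out '4th Thursday').
Last Thursday of December 2023: 2023-12-28.
January 2024 ends with Thursday 2024-01-25.
February 2024 ends with Thursday 2024-02-29.
March 2024 ends with Thursday 2024-03-28.
April 2024 ends with Thursday 2024-04-25.
Last Thursday of May 2024: 2024-05-30.
Last Thursday of June 2024: 2024-06-27.

2024-06-27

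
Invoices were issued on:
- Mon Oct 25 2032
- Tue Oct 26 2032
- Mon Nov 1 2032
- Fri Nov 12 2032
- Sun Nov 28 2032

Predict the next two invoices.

Intervals are 1, 6, 11, 16 days — an arithmetic progression with common difference 5.
Next gap: 21 days. Sun Nov 28 2032 + 21 days = Sun Dec 19 2032.
Next gap: 26 days. Sun Dec 19 2032 + 26 days = Fri Jan 14 2033.

Sun Dec 19 2032, Fri Jan 14 2033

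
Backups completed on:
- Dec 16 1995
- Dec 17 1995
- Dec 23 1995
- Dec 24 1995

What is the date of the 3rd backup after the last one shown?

Jan 6 1996

Every event lands on a Saturday or Sunday (gaps cycle 1, 6, 1).
So the schedule is: every Saturday and Sunday.
Next Saturday: Dec 30 1995.
Next Sunday: Dec 31 1995.
The following Saturday is Jan 6 1996.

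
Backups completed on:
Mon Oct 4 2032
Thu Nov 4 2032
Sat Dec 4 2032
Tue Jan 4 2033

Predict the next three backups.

Gaps: 31, 30, 31 days — not constant. Every event is on the 4th of the month.
Pattern: the 4th of each month.
February 2033: Fri Feb 4 2033.
Next: March 2033 → Fri Mar 4 2033.
April 2033: Mon Apr 4 2033.

Fri Feb 4 2033, Fri Mar 4 2033, Mon Apr 4 2033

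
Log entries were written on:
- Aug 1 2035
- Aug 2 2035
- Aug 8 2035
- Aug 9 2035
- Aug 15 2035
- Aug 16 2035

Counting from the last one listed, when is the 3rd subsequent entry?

The gap pattern 1, 6, 1, 6, 1 repeats every 2 events.
These are the Wednesdays and Thursdays of each week.
Next Wednesday: Aug 22 2035.
The following Thursday is Aug 23 2035.
The following Wednesday is Aug 29 2035.

Aug 29 2035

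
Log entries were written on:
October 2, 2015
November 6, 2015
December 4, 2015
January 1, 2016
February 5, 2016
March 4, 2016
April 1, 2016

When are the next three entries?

May 6, 2016; June 3, 2016; July 1, 2016

Gaps: 35, 28, 28, 35, 28, 28 days — a mix of 28 and 35. Every date is a Friday.
Each is the 1st Friday of its month.
May 2016 — 1st Friday is May 6, 2016.
1st Friday of June 2016: June 3, 2016.
July 2016 — 1st Friday is July 1, 2016.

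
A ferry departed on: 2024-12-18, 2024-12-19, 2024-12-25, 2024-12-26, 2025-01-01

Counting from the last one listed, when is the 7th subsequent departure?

Gaps: 1, 6, 1, 6 days — not constant, but cyclic with period 2.
The events fall on every Wednesday and Thursday.
Next Thursday: 2025-01-02.
The following Wednesday is 2025-01-08.
Next Thursday: 2025-01-09.
The following Wednesday is 2025-01-15.
Next Thursday: 2025-01-16.
The following Wednesday is 2025-01-22.
The following Thursday is 2025-01-23.

2025-01-23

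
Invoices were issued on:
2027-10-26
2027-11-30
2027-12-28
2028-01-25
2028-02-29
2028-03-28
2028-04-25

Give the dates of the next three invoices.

These are Tuesdays with 35, 28, 28, 35, 28, 28-day gaps.
Each is the final Tuesday of its month — 2027-11-30 is past the 28th, so '4th Tuesday' doesn't fit.
Last Tuesday of May 2028: 2028-05-30.
June 2028 ends with Tuesday 2028-06-27.
July 2028 ends with Tuesday 2028-07-25.

2028-05-30, 2028-06-27, 2028-07-25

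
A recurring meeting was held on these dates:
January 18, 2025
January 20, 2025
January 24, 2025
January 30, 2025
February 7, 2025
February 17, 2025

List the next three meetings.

March 1, 2025; March 15, 2025; March 31, 2025

Gaps: 2, 4, 6, 8, 10 days — each gap is 2 larger than the previous one.
Next gap: 12 days. February 17, 2025 + 12 days = March 1, 2025.
Next gap: 14 days. March 1, 2025 + 14 days = March 15, 2025.
Next gap: 16 days. March 15, 2025 + 16 days = March 31, 2025.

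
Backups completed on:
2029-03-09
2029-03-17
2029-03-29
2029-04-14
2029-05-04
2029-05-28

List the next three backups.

Intervals are 8, 12, 16, 20, 24 days — an arithmetic progression with common difference 4.
Next gap: 28 days. 2029-05-28 + 28 days = 2029-06-25.
Next gap: 32 days. 2029-06-25 + 32 days = 2029-07-27.
Next gap: 36 days. 2029-07-27 + 36 days = 2029-09-01.

2029-06-25, 2029-07-27, 2029-09-01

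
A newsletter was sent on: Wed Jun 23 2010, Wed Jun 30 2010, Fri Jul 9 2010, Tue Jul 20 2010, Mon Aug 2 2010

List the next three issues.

Tue Aug 17 2010, Fri Sep 3 2010, Wed Sep 22 2010

Intervals are 7, 9, 11, 13 days — an arithmetic progression with common difference 2.
Next gap: 15 days. Mon Aug 2 2010 + 15 days = Tue Aug 17 2010.
Next gap: 17 days. Tue Aug 17 2010 + 17 days = Fri Sep 3 2010.
Next gap: 19 days. Fri Sep 3 2010 + 19 days = Wed Sep 22 2010.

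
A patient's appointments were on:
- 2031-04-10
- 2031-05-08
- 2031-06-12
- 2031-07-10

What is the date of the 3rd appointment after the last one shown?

Gaps: 28, 35, 28 days — a mix of 28 and 35. Every date is a Thursday.
Each is the 2nd Thursday of its month.
2nd Thursday of August 2031: 2031-08-14.
September 2031 — 2nd Thursday is 2031-09-11.
2nd Thursday of October 2031: 2031-10-09.

2031-10-09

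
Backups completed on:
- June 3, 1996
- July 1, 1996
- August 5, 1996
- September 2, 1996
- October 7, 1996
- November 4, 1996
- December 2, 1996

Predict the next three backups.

These are Mondays at 28- or 35-day spacing (28, 35, 28, 35, 28, 28).
The pattern: 1st Monday of the month.
1st Monday of January 1997: January 6, 1997.
February 1997 — 1st Monday is February 3, 1997.
1st Monday of March 1997: March 3, 1997.

January 6, 1997; February 3, 1997; March 3, 1997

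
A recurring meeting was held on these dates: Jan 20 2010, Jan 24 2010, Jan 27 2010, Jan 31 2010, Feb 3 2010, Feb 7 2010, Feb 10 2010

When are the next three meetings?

Gaps: 4, 3, 4, 3, 4, 3 days — not constant, but cyclic with period 2.
The events fall on every Wednesday and Sunday.
The following Sunday is Feb 14 2010.
Next Wednesday: Feb 17 2010.
Next Sunday: Feb 21 2010.

Feb 14 2010, Feb 17 2010, Feb 21 2010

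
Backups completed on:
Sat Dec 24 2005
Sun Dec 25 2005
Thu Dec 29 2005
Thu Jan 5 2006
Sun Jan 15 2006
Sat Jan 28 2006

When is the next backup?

Gaps: 1, 4, 7, 10, 13 days — each gap is 3 larger than the previous one.
Next gap: 16 days. Sat Jan 28 2006 + 16 days = Mon Feb 13 2006.

Mon Feb 13 2006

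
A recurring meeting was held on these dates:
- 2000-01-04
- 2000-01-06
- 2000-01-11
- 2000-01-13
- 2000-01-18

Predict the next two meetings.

2000-01-20, 2000-01-25

The gap pattern 2, 5, 2, 5 repeats every 2 events.
These are the Tuesdays and Thursdays of each week.
Next Thursday: 2000-01-20.
Next Tuesday: 2000-01-25.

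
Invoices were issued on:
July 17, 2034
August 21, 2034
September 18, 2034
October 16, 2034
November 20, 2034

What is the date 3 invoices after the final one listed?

Gaps: 35, 28, 28, 35 days — a mix of 28 and 35. Every date is a Monday.
Each is the 3rd Monday of its month.
December 2034 — 3rd Monday is December 18, 2034.
3rd Monday of January 2035: January 15, 2035.
February 2035 — 3rd Monday is February 19, 2035.

February 19, 2035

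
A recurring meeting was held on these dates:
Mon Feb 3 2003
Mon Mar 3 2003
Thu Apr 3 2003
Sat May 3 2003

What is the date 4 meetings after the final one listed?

Wed Sep 3 2003

Each date is the 3rd; the gaps (28, 31, 30) track the month lengths.
The rule is the 3rd of each month.
Next: June 2003 → Tue Jun 3 2003.
Next: July 2003 → Thu Jul 3 2003.
August 2003: Sun Aug 3 2003.
Next: September 2003 → Wed Sep 3 2003.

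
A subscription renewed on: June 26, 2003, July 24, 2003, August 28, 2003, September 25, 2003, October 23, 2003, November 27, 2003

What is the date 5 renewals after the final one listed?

April 22, 2004

These are Thursdays at 28- or 35-day spacing (28, 35, 28, 28, 35).
The pattern: 4th Thursday of the month.
December 2003 — 4th Thursday is December 25, 2003.
4th Thursday of January 2004: January 22, 2004.
February 2004 — 4th Thursday is February 26, 2004.
4th Thursday of March 2004: March 25, 2004.
April 2004 — 4th Thursday is April 22, 2004.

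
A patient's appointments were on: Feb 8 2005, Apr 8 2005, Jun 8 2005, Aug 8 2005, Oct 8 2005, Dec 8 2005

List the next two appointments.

Gaps: 59, 61, 61, 61, 61 days — not constant. Every event is on the 8th of the month.
Pattern: the 8th of every 2 months.
February 2006: Feb 8 2006.
Next: April 2006 → Apr 8 2006.

Feb 8 2006, Apr 8 2006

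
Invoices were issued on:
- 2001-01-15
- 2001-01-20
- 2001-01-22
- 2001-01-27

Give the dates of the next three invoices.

2001-01-29, 2001-02-03, 2001-02-05

Every event lands on a Monday or Saturday (gaps cycle 5, 2, 5).
So the schedule is: every Monday and Saturday.
The following Monday is 2001-01-29.
The following Saturday is 2001-02-03.
The following Monday is 2001-02-05.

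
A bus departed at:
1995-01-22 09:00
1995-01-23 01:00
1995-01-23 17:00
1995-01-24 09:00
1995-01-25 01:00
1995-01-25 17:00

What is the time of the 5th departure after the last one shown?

1995-01-29 01:00

Spacing: 16, 16, 16, 16, 16 h — constant 16 h.
1995-01-25 17:00 + 16 h = 1995-01-26 09:00.
1995-01-26 09:00 + 16 h = 1995-01-27 01:00.
1995-01-27 01:00 + 16 h = 1995-01-27 17:00.
1995-01-27 17:00 + 16 h = 1995-01-28 09:00.
1995-01-28 09:00 + 16 h = 1995-01-29 01:00.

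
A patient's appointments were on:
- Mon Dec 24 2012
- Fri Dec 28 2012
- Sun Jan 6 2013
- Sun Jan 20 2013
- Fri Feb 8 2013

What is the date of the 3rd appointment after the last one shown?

The spacing grows by 5 each time: 4, 9, 14, 19 days.
Next gap: 24 days. Fri Feb 8 2013 + 24 days = Mon Mar 4 2013.
Next gap: 29 days. Mon Mar 4 2013 + 29 days = Tue Apr 2 2013.
Next gap: 34 days. Tue Apr 2 2013 + 34 days = Mon May 6 2013.

Mon May 6 2013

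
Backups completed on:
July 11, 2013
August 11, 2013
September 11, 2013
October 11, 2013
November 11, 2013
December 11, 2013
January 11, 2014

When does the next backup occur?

Gaps: 31, 31, 30, 31, 30, 31 days — not constant. Every event is on the 11th of the month.
Pattern: the 11th of each month.
Next: February 2014 → February 11, 2014.

February 11, 2014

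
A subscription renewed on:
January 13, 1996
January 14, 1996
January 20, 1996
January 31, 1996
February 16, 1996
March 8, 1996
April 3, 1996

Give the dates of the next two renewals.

May 4, 1996; June 9, 1996

Intervals are 1, 6, 11, 16, 21, 26 days — an arithmetic progression with common difference 5.
Next gap: 31 days. April 3, 1996 + 31 days = May 4, 1996.
Next gap: 36 days. May 4, 1996 + 36 days = June 9, 1996.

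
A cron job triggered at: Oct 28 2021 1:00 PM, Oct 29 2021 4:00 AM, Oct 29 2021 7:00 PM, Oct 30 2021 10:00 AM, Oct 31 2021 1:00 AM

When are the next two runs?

Oct 31 2021 4:00 PM, Nov 1 2021 7:00 AM

Gaps: 15, 15, 15, 15 hours — each event is 15 hours after the previous one.
Oct 31 2021 1:00 AM + 15 h = Oct 31 2021 4:00 PM.
Oct 31 2021 4:00 PM + 15 h = Nov 1 2021 7:00 AM.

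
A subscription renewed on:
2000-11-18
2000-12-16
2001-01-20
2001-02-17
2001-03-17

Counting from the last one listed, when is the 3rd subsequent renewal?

All dates are Saturdays, 28, 35, 28, 28 days apart.
Specifically, the 3rd Saturday of each month.
3rd Saturday of April 2001: 2001-04-21.
May 2001 — 3rd Saturday is 2001-05-19.
June 2001 — 3rd Saturday is 2001-06-16.

2001-06-16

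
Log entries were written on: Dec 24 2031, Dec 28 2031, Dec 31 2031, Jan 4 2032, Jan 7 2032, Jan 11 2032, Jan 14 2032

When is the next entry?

Every event lands on a Wednesday or Sunday (gaps cycle 4, 3, 4, 3, 4, 3).
So the schedule is: every Wednesday and Sunday.
Next Sunday: Jan 18 2032.

Jan 18 2032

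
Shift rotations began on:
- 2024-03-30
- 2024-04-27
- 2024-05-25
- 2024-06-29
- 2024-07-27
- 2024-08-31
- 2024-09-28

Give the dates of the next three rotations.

Every date is a Saturday; gaps 28, 28, 35, 28, 35, 28 days.
Each is the last Saturday of its month (at least one falls on the 29th or later, ruling out '4th Saturday').
October 2024 ends with Saturday 2024-10-26.
November 2024 ends with Saturday 2024-11-30.
December 2024 ends with Saturday 2024-12-28.

2024-10-26, 2024-11-30, 2024-12-28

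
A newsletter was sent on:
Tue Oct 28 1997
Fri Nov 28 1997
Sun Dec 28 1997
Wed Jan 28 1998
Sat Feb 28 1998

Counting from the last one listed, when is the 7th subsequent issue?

The day-of-month is always 28 (31, 30, 31, 31 days between events).
So this recurs on the 28th of each month.
Next: March 1998 → Sat Mar 28 1998.
Next: April 1998 → Tue Apr 28 1998.
May 1998: Thu May 28 1998.
Next: June 1998 → Sun Jun 28 1998.
Next: July 1998 → Tue Jul 28 1998.
August 1998: Fri Aug 28 1998.
September 1998: Mon Sep 28 1998.

Mon Sep 28 1998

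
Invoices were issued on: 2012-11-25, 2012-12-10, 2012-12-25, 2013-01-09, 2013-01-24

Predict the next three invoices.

2013-02-08, 2013-02-23, 2013-03-10

Every event comes 15 days after the last (15, 15, 15, 15).
2013-01-24 + 15 days = 2013-02-08.
2013-02-08 + 15 days = 2013-02-23.
2013-02-23 + 15 days = 2013-03-10.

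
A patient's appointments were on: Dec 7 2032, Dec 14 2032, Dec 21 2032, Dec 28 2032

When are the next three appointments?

Jan 4 2033, Jan 11 2033, Jan 18 2033

The spacing is 7, 7, 7 days — always 7 days.
Dec 28 2032 + 7 days = Jan 4 2033.
Jan 4 2033 + 7 days = Jan 11 2033.
Jan 11 2033 + 7 days = Jan 18 2033.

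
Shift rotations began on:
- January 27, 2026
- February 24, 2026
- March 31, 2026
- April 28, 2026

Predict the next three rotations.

Every date is a Tuesday; gaps 28, 35, 28 days.
Each is the last Tuesday of its month (at least one falls on the 29th or later, ruling out '4th Tuesday').
May 2026 ends with Tuesday May 26, 2026.
June 2026 ends with Tuesday June 30, 2026.
Last Tuesday of July 2026: July 28, 2026.

May 26, 2026; June 30, 2026; July 28, 2026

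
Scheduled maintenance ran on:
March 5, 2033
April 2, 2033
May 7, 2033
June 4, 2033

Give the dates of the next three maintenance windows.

These are Saturdays at 28- or 35-day spacing (28, 35, 28).
The pattern: 1st Saturday of the month.
1st Saturday of July 2033: July 2, 2033.
1st Saturday of August 2033: August 6, 2033.
1st Saturday of September 2033: September 3, 2033.

July 2, 2033; August 6, 2033; September 3, 2033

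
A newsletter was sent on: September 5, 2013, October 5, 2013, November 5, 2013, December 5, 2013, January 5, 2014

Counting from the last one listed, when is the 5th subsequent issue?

Each date is the 5th; the gaps (30, 31, 30, 31) track the month lengths.
The rule is the 5th of each month.
Next: February 2014 → February 5, 2014.
Next: March 2014 → March 5, 2014.
Next: April 2014 → April 5, 2014.
Next: May 2014 → May 5, 2014.
June 2014: June 5, 2014.

June 5, 2014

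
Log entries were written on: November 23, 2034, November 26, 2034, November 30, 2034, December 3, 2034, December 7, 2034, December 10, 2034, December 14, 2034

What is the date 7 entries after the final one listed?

The gap pattern 3, 4, 3, 4, 3, 4 repeats every 2 events.
These are the Thursdays and Sundays of each week.
Next Sunday: December 17, 2034.
Next Thursday: December 21, 2034.
Next Sunday: December 24, 2034.
The following Thursday is December 28, 2034.
Next Sunday: December 31, 2034.
The following Thursday is January 4, 2035.
The following Sunday is January 7, 2035.

January 7, 2035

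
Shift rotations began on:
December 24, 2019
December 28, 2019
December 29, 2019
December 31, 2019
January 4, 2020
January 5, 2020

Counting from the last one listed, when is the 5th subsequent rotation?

Gaps: 4, 1, 2, 4, 1 days — not constant, but cyclic with period 3.
The events fall on every Tuesday, Saturday and Sunday.
Next Tuesday: January 7, 2020.
The following Saturday is January 11, 2020.
Next Sunday: January 12, 2020.
Next Tuesday: January 14, 2020.
The following Saturday is January 18, 2020.

January 18, 2020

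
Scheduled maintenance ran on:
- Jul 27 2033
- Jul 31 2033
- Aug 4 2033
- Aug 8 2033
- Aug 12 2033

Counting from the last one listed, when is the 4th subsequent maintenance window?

Aug 28 2033

The spacing is 4, 4, 4, 4 days — always 4 days.
Aug 12 2033 + 4 days = Aug 16 2033.
Aug 16 2033 + 4 days = Aug 20 2033.
Aug 20 2033 + 4 days = Aug 24 2033.
Aug 24 2033 + 4 days = Aug 28 2033.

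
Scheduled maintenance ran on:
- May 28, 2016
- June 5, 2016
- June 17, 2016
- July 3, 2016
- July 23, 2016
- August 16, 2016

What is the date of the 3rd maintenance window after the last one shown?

November 20, 2016

Intervals are 8, 12, 16, 20, 24 days — an arithmetic progression with common difference 4.
Next gap: 28 days. August 16, 2016 + 28 days = September 13, 2016.
Next gap: 32 days. September 13, 2016 + 32 days = October 15, 2016.
Next gap: 36 days. October 15, 2016 + 36 days = November 20, 2016.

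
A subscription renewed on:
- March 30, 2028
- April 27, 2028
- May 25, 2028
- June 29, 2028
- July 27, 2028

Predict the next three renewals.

August 31, 2028; September 28, 2028; October 26, 2028

These are Thursdays with 28, 28, 35, 28-day gaps.
Each is the final Thursday of its month — March 30, 2028 is past the 28th, so '4th Thursday' doesn't fit.
Last Thursday of August 2028: August 31, 2028.
September 2028 ends with Thursday September 28, 2028.
Last Thursday of October 2028: October 26, 2028.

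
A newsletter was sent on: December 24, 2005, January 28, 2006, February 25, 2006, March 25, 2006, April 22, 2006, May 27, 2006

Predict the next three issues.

June 24, 2006; July 22, 2006; August 26, 2006

These are Saturdays at 28- or 35-day spacing (35, 28, 28, 28, 35).
The pattern: 4th Saturday of the month.
4th Saturday of June 2006: June 24, 2006.
4th Saturday of July 2006: July 22, 2006.
4th Saturday of August 2006: August 26, 2006.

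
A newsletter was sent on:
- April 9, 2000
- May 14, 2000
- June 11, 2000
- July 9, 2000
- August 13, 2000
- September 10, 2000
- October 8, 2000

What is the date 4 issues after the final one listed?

February 11, 2001

These are Sundays at 28- or 35-day spacing (35, 28, 28, 35, 28, 28).
The pattern: 2nd Sunday of the month.
November 2000 — 2nd Sunday is November 12, 2000.
2nd Sunday of December 2000: December 10, 2000.
January 2001 — 2nd Sunday is January 14, 2001.
February 2001 — 2nd Sunday is February 11, 2001.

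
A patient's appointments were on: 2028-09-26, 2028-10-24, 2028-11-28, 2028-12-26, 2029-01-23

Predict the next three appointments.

All dates are Tuesdays, 28, 35, 28, 28 days apart.
Specifically, the 4th Tuesday of each month.
4th Tuesday of February 2029: 2029-02-27.
March 2029 — 4th Tuesday is 2029-03-27.
4th Tuesday of April 2029: 2029-04-24.

2029-02-27, 2029-03-27, 2029-04-24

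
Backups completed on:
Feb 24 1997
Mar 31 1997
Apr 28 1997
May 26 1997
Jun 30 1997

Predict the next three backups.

These are Mondays with 35, 28, 28, 35-day gaps.
Each is the final Monday of its month — Mar 31 1997 is past the 28th, so '4th Monday' doesn't fit.
July 1997 ends with Monday Jul 28 1997.
Last Monday of August 1997: Aug 25 1997.
September 1997 ends with Monday Sep 29 1997.

Jul 28 1997, Aug 25 1997, Sep 29 1997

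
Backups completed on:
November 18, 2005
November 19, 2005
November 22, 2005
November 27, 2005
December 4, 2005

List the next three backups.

December 13, 2005; December 24, 2005; January 6, 2006

The spacing grows by 2 each time: 1, 3, 5, 7 days.
Next gap: 9 days. December 4, 2005 + 9 days = December 13, 2005.
Next gap: 11 days. December 13, 2005 + 11 days = December 24, 2005.
Next gap: 13 days. December 24, 2005 + 13 days = January 6, 2006.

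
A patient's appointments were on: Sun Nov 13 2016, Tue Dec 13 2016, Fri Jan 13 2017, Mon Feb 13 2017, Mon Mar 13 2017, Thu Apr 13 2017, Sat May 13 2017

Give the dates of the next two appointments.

Gaps: 30, 31, 31, 28, 31, 30 days — not constant. Every event is on the 13th of the month.
Pattern: the 13th of each month.
June 2017: Tue Jun 13 2017.
July 2017: Thu Jul 13 2017.

Tue Jun 13 2017, Thu Jul 13 2017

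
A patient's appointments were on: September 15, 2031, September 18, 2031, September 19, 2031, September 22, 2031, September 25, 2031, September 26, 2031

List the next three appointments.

Every event lands on a Monday or Thursday or Friday (gaps cycle 3, 1, 3, 3, 1).
So the schedule is: every Monday, Thursday and Friday.
The following Monday is September 29, 2031.
The following Thursday is October 2, 2031.
Next Friday: October 3, 2031.

September 29, 2031; October 2, 2031; October 3, 2031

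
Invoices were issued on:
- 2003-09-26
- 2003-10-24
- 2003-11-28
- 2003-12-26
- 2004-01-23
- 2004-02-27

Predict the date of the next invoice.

These are Fridays at 28- or 35-day spacing (28, 35, 28, 28, 35).
The pattern: 4th Friday of the month.
4th Friday of March 2004: 2004-03-26.

2004-03-26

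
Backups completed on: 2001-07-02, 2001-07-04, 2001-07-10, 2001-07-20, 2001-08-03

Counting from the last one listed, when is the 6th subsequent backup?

2002-01-18

The spacing grows by 4 each time: 2, 6, 10, 14 days.
Next gap: 18 days. 2001-08-03 + 18 days = 2001-08-21.
Next gap: 22 days. 2001-08-21 + 22 days = 2001-09-12.
Next gap: 26 days. 2001-09-12 + 26 days = 2001-10-08.
Next gap: 30 days. 2001-10-08 + 30 days = 2001-11-07.
Next gap: 34 days. 2001-11-07 + 34 days = 2001-12-11.
Next gap: 38 days. 2001-12-11 + 38 days = 2002-01-18.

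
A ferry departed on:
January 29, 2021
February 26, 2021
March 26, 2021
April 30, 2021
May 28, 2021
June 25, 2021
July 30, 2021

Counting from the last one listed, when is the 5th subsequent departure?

December 31, 2021

All Fridays; the gaps (28, 28, 35, 28, 28, 35) vary with month length.
This is the last Friday of each month.
August 2021 ends with Friday August 27, 2021.
September 2021 ends with Friday September 24, 2021.
Last Friday of October 2021: October 29, 2021.
Last Friday of November 2021: November 26, 2021.
December 2021 ends with Friday December 31, 2021.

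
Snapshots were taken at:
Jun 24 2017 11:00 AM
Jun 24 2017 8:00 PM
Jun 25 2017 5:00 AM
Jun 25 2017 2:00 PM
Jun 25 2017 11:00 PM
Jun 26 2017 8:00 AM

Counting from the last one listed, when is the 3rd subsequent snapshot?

The interval is a steady 9 hours (9, 9, 9, 9, 9).
Jun 26 2017 8:00 AM + 9 h = Jun 26 2017 5:00 PM.
Jun 26 2017 5:00 PM + 9 h = Jun 27 2017 2:00 AM.
Jun 27 2017 2:00 AM + 9 h = Jun 27 2017 11:00 AM.

Jun 27 2017 11:00 AM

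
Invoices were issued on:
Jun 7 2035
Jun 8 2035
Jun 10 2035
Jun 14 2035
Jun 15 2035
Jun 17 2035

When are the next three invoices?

The gap pattern 1, 2, 4, 1, 2 repeats every 3 events.
These are the Thursdays, Fridays and Sundays of each week.
Next Thursday: Jun 21 2035.
Next Friday: Jun 22 2035.
The following Sunday is Jun 24 2035.

Jun 21 2035, Jun 22 2035, Jun 24 2035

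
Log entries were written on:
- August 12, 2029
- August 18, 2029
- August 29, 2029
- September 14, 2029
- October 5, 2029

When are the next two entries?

October 31, 2029; December 1, 2029

The spacing grows by 5 each time: 6, 11, 16, 21 days.
Next gap: 26 days. October 5, 2029 + 26 days = October 31, 2029.
Next gap: 31 days. October 31, 2029 + 31 days = December 1, 2029.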